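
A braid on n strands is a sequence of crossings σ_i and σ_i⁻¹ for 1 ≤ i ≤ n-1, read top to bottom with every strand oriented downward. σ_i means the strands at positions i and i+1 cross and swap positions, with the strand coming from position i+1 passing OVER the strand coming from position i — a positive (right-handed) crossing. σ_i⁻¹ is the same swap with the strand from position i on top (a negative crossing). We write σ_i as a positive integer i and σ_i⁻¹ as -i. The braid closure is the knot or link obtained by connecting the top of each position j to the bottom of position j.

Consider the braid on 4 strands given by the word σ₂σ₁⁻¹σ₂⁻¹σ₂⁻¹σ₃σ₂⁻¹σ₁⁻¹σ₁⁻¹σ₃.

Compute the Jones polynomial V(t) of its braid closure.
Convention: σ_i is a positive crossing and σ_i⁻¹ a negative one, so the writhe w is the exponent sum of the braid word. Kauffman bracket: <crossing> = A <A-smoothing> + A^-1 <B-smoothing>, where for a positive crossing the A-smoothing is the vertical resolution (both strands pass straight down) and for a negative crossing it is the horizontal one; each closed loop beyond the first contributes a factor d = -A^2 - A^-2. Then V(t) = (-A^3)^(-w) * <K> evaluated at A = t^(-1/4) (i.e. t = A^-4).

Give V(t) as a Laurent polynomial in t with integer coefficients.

t - 2 + 4*t^-1 - 5*t^-2 + 6*t^-3 - 5*t^-4 + 4*t^-5 - 3*t^-6 + t^-7

Derivation:
Braid: s2 s1^-1 s2^-1 s2^-1 s3 s2^-1 s1^-1 s1^-1 s3 on 4 strands, 9 crossings.
Writhe w = (#positive) - (#negative) = 3 - 6 = -3.
State-sum expansion of <K>. There are 2^9 = 512 states.
Each crossing splits two ways (0=vertical, 1=horizontal). The state's weight is A^(#A-smoothings - #B-smoothings) * d^(loops - 1).
Tabulate the states by total A-exponent and number of loops L (A-exp: L × count):
  A^9: L=6 ×1
  A^7: L=5 ×9
  A^5: L=4 ×35, L=6 ×1
  A^3: L=3 ×73, L=5 ×11
  A^1: L=2 ×82, L=4 ×43, L=6 ×1
  A^-1: L=1 ×40, L=3 ×79, L=5 ×7
  A^-3: L=2 ×63, L=4 ×21
  A^-5: L=1 ×9, L=3 ×26, L=5 ×1
  A^-7: L=2 ×6, L=4 ×3
  A^-9: L=3 ×1
Each group contributes A^e * Σ count * d^(L-1):
Powers of d = -A^2 - A^-2: d^2 = A^4 + 2 + A^-4; d^3 = -A^6 - 3*A^2 - 3*A^-2 - A^-6; d^4 = A^8 + 4*A^4 + 6 + 4*A^-4 + A^-8; d^5 = -A^10 - 5*A^6 - 10*A^2 - 10*A^-2 - 5*A^-6 - A^-10.
  A^9 * (d^5) = -A^19 - 5*A^15 - 10*A^11 - 10*A^7 - 5*A^3 - A^-1
  A^7 * (9*d^4) = 9*A^15 + 36*A^11 + 54*A^7 + 36*A^3 + 9*A^-1
  A^5 * (35*d^3 + d^5) = -A^15 - 40*A^11 - 115*A^7 - 115*A^3 - 40*A^-1 - A^-5
  A^3 * (73*d^2 + 11*d^4) = 11*A^11 + 117*A^7 + 212*A^3 + 117*A^-1 + 11*A^-5
  A^1 * (82*d + 43*d^3 + d^5) = -A^11 - 48*A^7 - 221*A^3 - 221*A^-1 - 48*A^-5 - A^-9
  A^-1 * (40 + 79*d^2 + 7*d^4) = 7*A^7 + 107*A^3 + 240*A^-1 + 107*A^-5 + 7*A^-9
  A^-3 * (63*d + 21*d^3) = -21*A^3 - 126*A^-1 - 126*A^-5 - 21*A^-9
  A^-5 * (9 + 26*d^2 + d^4) = A^3 + 30*A^-1 + 67*A^-5 + 30*A^-9 + A^-13
  A^-7 * (6*d + 3*d^3) = -3*A^-1 - 15*A^-5 - 15*A^-9 - 3*A^-13
  A^-9 * (d^2) = A^-5 + 2*A^-9 + A^-13
Summing the groups: <K> = -A^19 + 3*A^15 - 4*A^11 + 5*A^7 - 6*A^3 + 5*A^-1 - 4*A^-5 + 2*A^-9 - A^-13
Normalise by the writhe: (-A^3)^(-w) = (-A^3)^(3) = -A^9, so f(A) = -A^9 * <K> = A^28 - 3*A^24 + 4*A^20 - 5*A^16 + 6*A^12 - 5*A^8 + 4*A^4 - 2 + A^-4.
Substitute A = t^(-1/4), i.e. A^e → t^(-e/4): V(t) = t - 2 + 4*t^-1 - 5*t^-2 + 6*t^-3 - 5*t^-4 + 4*t^-5 - 3*t^-6 + t^-7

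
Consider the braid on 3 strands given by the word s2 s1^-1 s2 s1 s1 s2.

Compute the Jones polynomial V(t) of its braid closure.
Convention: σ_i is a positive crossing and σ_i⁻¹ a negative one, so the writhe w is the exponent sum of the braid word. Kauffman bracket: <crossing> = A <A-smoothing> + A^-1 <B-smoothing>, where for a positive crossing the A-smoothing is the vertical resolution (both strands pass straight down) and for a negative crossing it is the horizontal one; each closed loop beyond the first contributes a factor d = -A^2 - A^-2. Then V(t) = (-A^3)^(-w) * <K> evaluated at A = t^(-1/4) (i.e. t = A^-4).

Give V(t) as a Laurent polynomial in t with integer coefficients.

-t^6 + t^5 - t^4 + 2*t^3 - t^2 + t

Derivation:
Braid: s2 s1^-1 s2 s1 s1 s2 on 3 strands, 6 crossings.
Writhe w = (#positive) - (#negative) = 5 - 1 = 4.
Enumerate smoothing states for the bracket polynomial. There are 2^6 = 64 states.
Each crossing splits two ways (0=vertical, 1=horizontal). The state's weight is A^(#A-smoothings - #B-smoothings) * d^(loops - 1).
Tabulate the states by total A-exponent and number of loops L (A-exp: L × count):
  A^6: L=2 ×1
  A^4: L=1 ×3, L=3 ×3
  A^2: L=2 ×14, L=4 ×1
  A^0: L=1 ×10, L=3 ×10
  A^-2: L=2 ×13, L=4 ×2
  A^-4: L=3 ×6
  A^-6: L=4 ×1
Each group contributes A^e * Σ count * d^(L-1):
Powers of d = -A^2 - A^-2: d^2 = A^4 + 2 + A^-4; d^3 = -A^6 - 3*A^2 - 3*A^-2 - A^-6.
  A^6 * (d) = -A^8 - A^4
  A^4 * (3 + 3*d^2) = 3*A^8 + 9*A^4 + 3
  A^2 * (14*d + d^3) = -A^8 - 17*A^4 - 17 - A^-4
  A^0 * (10 + 10*d^2) = 10*A^4 + 30 + 10*A^-4
  A^-2 * (13*d + 2*d^3) = -2*A^4 - 19 - 19*A^-4 - 2*A^-8
  A^-4 * (6*d^2) = 6 + 12*A^-4 + 6*A^-8
  A^-6 * (d^3) = -1 - 3*A^-4 - 3*A^-8 - A^-12
Summing the groups: <K> = A^8 - A^4 + 2 - A^-4 + A^-8 - A^-12
Normalise by the writhe: (-A^3)^(-w) = (-A^3)^(-4) = A^-12, so f(A) = A^-12 * <K> = A^-4 - A^-8 + 2*A^-12 - A^-16 + A^-20 - A^-24.
Substitute A = t^(-1/4), i.e. A^e → t^(-e/4): V(t) = -t^6 + t^5 - t^4 + 2*t^3 - t^2 + t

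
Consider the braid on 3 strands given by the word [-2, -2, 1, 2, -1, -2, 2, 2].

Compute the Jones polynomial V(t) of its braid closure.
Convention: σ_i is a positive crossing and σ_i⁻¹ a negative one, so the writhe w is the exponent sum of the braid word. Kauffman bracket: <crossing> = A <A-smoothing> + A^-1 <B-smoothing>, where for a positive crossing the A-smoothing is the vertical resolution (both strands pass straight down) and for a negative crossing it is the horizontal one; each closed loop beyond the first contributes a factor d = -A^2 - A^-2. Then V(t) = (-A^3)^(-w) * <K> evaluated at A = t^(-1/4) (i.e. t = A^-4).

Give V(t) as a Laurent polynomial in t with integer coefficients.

1

Derivation:
The presented braid s2^-1 s2^-1 s1 s2 s1^-1 s2^-1 s2 s2 on 3 strands reduces by inverse Markov moves (closure unchanged at each step):
  Deconjugate: the word is γ·β·γ⁻¹ with γ = s2^-1 (prefix) and γ⁻¹ = s2 (suffix); strip both.
Reduced to β = s2^-1 s1 s2 s1^-1 s2^-1 s2 on 3 strands, 6 crossings.
Compute on β:
First cancel adjacent σ_i σ_i⁻¹ pairs (Reidemeister II — same braid, same closure): s2^-1 s1 s2 s1^-1 s2^-1 s2 → s2^-1 s1 s2 s1^-1.
Braid: s2^-1 s1 s2 s1^-1 on 3 strands, 4 crossings.
Writhe w = (#positive) - (#negative) = 2 - 2 = 0.
Computing the Kauffman bracket via state sum. There are 2^4 = 16 states.
Each crossing splits two ways (0=vertical, 1=horizontal). The state's weight is A^(#A-smoothings - #B-smoothings) * d^(loops - 1).
  state 0000: A-exp=+0, loops=3, term = A^0 * d^2
  state 0001: A-exp=+2, loops=2, term = A^2 * d^1
  state 0010: A-exp=-2, loops=2, term = A^-2 * d^1
  state 0011: A-exp=+0, loops=1, term = A^0 * d^0
  state 0100: A-exp=-2, loops=2, term = A^-2 * d^1
  state 0101: A-exp=+0, loops=3, term = A^0 * d^2
  state 0110: A-exp=-4, loops=1, term = A^-4 * d^0
  state 0111: A-exp=-2, loops=2, term = A^-2 * d^1
  state 1000: A-exp=+2, loops=2, term = A^2 * d^1
  state 1001: A-exp=+4, loops=1, term = A^4 * d^0
  state 1010: A-exp=+0, loops=3, term = A^0 * d^2
  state 1011: A-exp=+2, loops=2, term = A^2 * d^1
  state 1100: A-exp=+0, loops=1, term = A^0 * d^0
  state 1101: A-exp=+2, loops=2, term = A^2 * d^1
  state 1110: A-exp=-2, loops=2, term = A^-2 * d^1
  state 1111: A-exp=+0, loops=1, term = A^0 * d^0
Collect the terms by A-exponent (count of states per loop number):
Powers of d = -A^2 - A^-2: d^2 = A^4 + 2 + A^-4.
  A^4 * (1) = A^4
  A^2 * (4*d) = -4*A^4 - 4
  A^0 * (3 + 3*d^2) = 3*A^4 + 9 + 3*A^-4
  A^-2 * (4*d) = -4 - 4*A^-4
  A^-4 * (1) = A^-4
Summing the groups: <K> = 1
Normalise by the writhe: (-A^3)^(-w) = (-A^3)^(0) = 1, so f(A) = 1 * <K> = 1.
Substitute A = t^(-1/4), i.e. A^e → t^(-e/4): V(t) = 1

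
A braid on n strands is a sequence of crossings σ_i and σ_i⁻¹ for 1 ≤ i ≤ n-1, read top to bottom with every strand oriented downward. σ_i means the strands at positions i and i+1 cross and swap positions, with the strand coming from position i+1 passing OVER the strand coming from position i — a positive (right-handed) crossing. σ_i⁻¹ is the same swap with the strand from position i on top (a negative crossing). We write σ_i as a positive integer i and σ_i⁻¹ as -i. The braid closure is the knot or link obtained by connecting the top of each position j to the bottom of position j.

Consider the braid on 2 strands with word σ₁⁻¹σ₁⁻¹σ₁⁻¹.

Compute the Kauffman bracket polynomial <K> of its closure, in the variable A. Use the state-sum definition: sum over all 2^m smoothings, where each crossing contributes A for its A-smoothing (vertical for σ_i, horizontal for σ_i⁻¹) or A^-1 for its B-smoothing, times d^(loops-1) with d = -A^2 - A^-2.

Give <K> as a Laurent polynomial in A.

A^7 - A^3 - A^-5

Derivation:
Braid: s1^-1 s1^-1 s1^-1 on 2 strands, 3 crossings.
Writhe w = (#positive) - (#negative) = 0 - 3 = -3.
State-sum expansion of <K>. There are 2^3 = 8 states.
For each crossing: s=0 is the vertical smoothing, s=1 horizontal. Crossing k contributes A^(sign_k * (1 - 2*s_k)); loop factor d = -A^2 - A^-2.
  state 000: A-exp=-3, loops=2, term = A^-3 * d^1
  state 001: A-exp=-1, loops=1, term = A^-1 * d^0
  state 010: A-exp=-1, loops=1, term = A^-1 * d^0
  state 011: A-exp=+1, loops=2, term = A^1 * d^1
  state 100: A-exp=-1, loops=1, term = A^-1 * d^0
  state 101: A-exp=+1, loops=2, term = A^1 * d^1
  state 110: A-exp=+1, loops=2, term = A^1 * d^1
  state 111: A-exp=+3, loops=3, term = A^3 * d^2
Collect the terms by A-exponent (count of states per loop number):
Powers of d = -A^2 - A^-2: d^2 = A^4 + 2 + A^-4.
  A^3 * (d^2) = A^7 + 2*A^3 + A^-1
  A^1 * (3*d) = -3*A^3 - 3*A^-1
  A^-1 * (3) = 3*A^-1
  A^-3 * (d) = -A^-1 - A^-5
Summing the groups: <K> = A^7 - A^3 - A^-5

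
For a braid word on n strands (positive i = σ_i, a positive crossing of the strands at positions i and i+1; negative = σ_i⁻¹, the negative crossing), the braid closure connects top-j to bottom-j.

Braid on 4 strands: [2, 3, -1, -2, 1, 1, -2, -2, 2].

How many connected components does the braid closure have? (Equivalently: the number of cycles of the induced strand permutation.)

1

Derivation:
Track the strand permutation on 4 strands, starting from identity.
  step 1: s2 swaps positions 2,3 -> [1 3 2 4]
  step 2: s3 swaps positions 3,4 -> [1 3 4 2]
  step 3: s1^-1 swaps positions 1,2 -> [3 1 4 2]
  step 4: s2^-1 swaps positions 2,3 -> [3 4 1 2]
  step 5: s1 swaps positions 1,2 -> [4 3 1 2]
  step 6: s1 swaps positions 1,2 -> [3 4 1 2]
  step 7: s2^-1 swaps positions 2,3 -> [3 1 4 2]
  step 8: s2^-1 swaps positions 2,3 -> [3 4 1 2]
  step 9: s2 swaps positions 2,3 -> [3 1 4 2]
Final permutation (position -> original strand): [3 1 4 2]
Closure components = cycle count of this permutation = 1.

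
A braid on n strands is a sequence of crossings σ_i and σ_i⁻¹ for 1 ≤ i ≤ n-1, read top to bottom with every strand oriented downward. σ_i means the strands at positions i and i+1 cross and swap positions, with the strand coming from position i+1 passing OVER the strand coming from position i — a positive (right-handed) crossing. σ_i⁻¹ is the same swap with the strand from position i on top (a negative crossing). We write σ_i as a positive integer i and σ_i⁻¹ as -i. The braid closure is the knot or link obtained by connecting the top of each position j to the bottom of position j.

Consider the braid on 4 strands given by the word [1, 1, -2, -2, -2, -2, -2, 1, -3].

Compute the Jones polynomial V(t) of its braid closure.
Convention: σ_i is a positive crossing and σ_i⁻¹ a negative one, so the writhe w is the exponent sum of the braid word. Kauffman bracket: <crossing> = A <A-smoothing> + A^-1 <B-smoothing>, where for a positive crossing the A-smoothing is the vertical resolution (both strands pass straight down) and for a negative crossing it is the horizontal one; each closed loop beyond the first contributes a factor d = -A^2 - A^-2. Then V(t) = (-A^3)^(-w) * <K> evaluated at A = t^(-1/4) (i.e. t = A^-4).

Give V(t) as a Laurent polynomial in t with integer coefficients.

-t^2 + t - 1 + 3*t^-1 - 2*t^-2 + 3*t^-3 - 2*t^-4 + t^-5 - t^-6

Derivation:
The presented braid s1 s1 s2^-1 s2^-1 s2^-1 s2^-1 s2^-1 s1 s3^-1 on 4 strands reduces by inverse Markov moves (closure unchanged at each step):
  Destabilize: the word has the form β·s3^-1 where s3^-1 occurs only as the final letter (β ∈ B_3); drop it and the last strand → 3 strands.
Reduced to β = s1 s1 s2^-1 s2^-1 s2^-1 s2^-1 s2^-1 s1 on 3 strands, 8 crossings.
Compute on β:
Braid: s1 s1 s2^-1 s2^-1 s2^-1 s2^-1 s2^-1 s1 on 3 strands, 8 crossings.
Writhe w = (#positive) - (#negative) = 3 - 5 = -2.
Computing the Kauffman bracket via state sum. There are 2^8 = 256 states.
For each crossing: s=0 is the vertical smoothing, s=1 horizontal. Crossing k contributes A^(sign_k * (1 - 2*s_k)); loop factor d = -A^2 - A^-2.
Tabulate the states by total A-exponent and number of loops L (A-exp: L × count):
  A^8: L=6 ×1
  A^6: L=5 ×8
  A^4: L=4 ×25, L=6 ×3
  A^2: L=3 ×40, L=5 ×15, L=7 ×1
  A^0: L=2 ×35, L=4 ×30, L=6 ×5
  A^-2: L=1 ×15, L=3 ×31, L=5 ×10
  A^-4: L=2 ×18, L=4 ×10
  A^-6: L=3 ×8
  A^-8: L=4 ×1
Each group contributes A^e * Σ count * d^(L-1):
Powers of d = -A^2 - A^-2: d^2 = A^4 + 2 + A^-4; d^3 = -A^6 - 3*A^2 - 3*A^-2 - A^-6; d^4 = A^8 + 4*A^4 + 6 + 4*A^-4 + A^-8; d^5 = -A^10 - 5*A^6 - 10*A^2 - 10*A^-2 - 5*A^-6 - A^-10; d^6 = A^12 + 6*A^8 + 15*A^4 + 20 + 15*A^-4 + 6*A^-8 + A^-12.
  A^8 * (d^5) = -A^18 - 5*A^14 - 10*A^10 - 10*A^6 - 5*A^2 - A^-2
  A^6 * (8*d^4) = 8*A^14 + 32*A^10 + 48*A^6 + 32*A^2 + 8*A^-2
  A^4 * (25*d^3 + 3*d^5) = -3*A^14 - 40*A^10 - 105*A^6 - 105*A^2 - 40*A^-2 - 3*A^-6
  A^2 * (40*d^2 + 15*d^4 + d^6) = A^14 + 21*A^10 + 115*A^6 + 190*A^2 + 115*A^-2 + 21*A^-6 + A^-10
  A^0 * (35*d + 30*d^3 + 5*d^5) = -5*A^10 - 55*A^6 - 175*A^2 - 175*A^-2 - 55*A^-6 - 5*A^-10
  A^-2 * (15 + 31*d^2 + 10*d^4) = 10*A^6 + 71*A^2 + 137*A^-2 + 71*A^-6 + 10*A^-10
  A^-4 * (18*d + 10*d^3) = -10*A^2 - 48*A^-2 - 48*A^-6 - 10*A^-10
  A^-6 * (8*d^2) = 8*A^-2 + 16*A^-6 + 8*A^-10
  A^-8 * (d^3) = -A^-2 - 3*A^-6 - 3*A^-10 - A^-14
Summing the groups: <K> = -A^18 + A^14 - 2*A^10 + 3*A^6 - 2*A^2 + 3*A^-2 - A^-6 + A^-10 - A^-14
Normalise by the writhe: (-A^3)^(-w) = (-A^3)^(2) = A^6, so f(A) = A^6 * <K> = -A^24 + A^20 - 2*A^16 + 3*A^12 - 2*A^8 + 3*A^4 - 1 + A^-4 - A^-8.
Substitute A = t^(-1/4), i.e. A^e → t^(-e/4): V(t) = -t^2 + t - 1 + 3*t^-1 - 2*t^-2 + 3*t^-3 - 2*t^-4 + t^-5 - t^-6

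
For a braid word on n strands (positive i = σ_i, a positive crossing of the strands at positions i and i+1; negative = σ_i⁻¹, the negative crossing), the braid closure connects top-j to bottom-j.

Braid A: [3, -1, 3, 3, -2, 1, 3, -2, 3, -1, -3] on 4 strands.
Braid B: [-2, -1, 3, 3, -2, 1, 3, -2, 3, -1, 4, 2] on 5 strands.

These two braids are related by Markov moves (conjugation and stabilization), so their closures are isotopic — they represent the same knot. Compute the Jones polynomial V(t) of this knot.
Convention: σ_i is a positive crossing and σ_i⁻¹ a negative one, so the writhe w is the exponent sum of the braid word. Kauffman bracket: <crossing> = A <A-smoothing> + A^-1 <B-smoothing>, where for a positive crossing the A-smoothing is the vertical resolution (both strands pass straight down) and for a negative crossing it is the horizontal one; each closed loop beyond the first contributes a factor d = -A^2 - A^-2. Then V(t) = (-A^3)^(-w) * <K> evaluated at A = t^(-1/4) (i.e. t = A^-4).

t^5 - 2*t^4 + 3*t^3 - 3*t^2 + 3*t - 3 + 2*t^-1 - t^-2 + t^-3

Derivation:
Markov-equivalent braids have isotopic closures, hence identical knot invariants. Strip the Markov moves from each word to reach a common short braid β, then compute V(t) once on β.
Braid A: s3 s1^-1 s3 s3 s2^-1 s1 s3 s2^-1 s3 s1^-1 s3^-1 on 4 strands reduces by inverse Markov moves (closure unchanged at each step):
  Deconjugate: the word is γ·β·γ⁻¹ with γ = s3 (prefix) and γ⁻¹ = s3^-1 (suffix); strip both.
Reduced to β = s1^-1 s3 s3 s2^-1 s1 s3 s2^-1 s3 s1^-1 on 4 strands, 9 crossings.
Braid B: s2^-1 s1^-1 s3 s3 s2^-1 s1 s3 s2^-1 s3 s1^-1 s4 s2 on 5 strands reduces by inverse Markov moves (closure unchanged at each step):
  Deconjugate: the word is γ·β·γ⁻¹ with γ = s2^-1 (prefix) and γ⁻¹ = s2 (suffix); strip both.
  Destabilize: the word has the form β·s4 where s4 occurs only as the final letter (β ∈ B_4); drop it and the last strand → 4 strands.
Reduced to β = s1^-1 s3 s3 s2^-1 s1 s3 s2^-1 s3 s1^-1 on 4 strands, 9 crossings.
Both give the same β = s1^-1 s3 s3 s2^-1 s1 s3 s2^-1 s3 s1^-1 on 4 strands, so one state sum suffices:
Braid: s1^-1 s3 s3 s2^-1 s1 s3 s2^-1 s3 s1^-1 on 4 strands, 9 crossings.
Writhe w = (#positive) - (#negative) = 5 - 4 = 1.
Computing the Kauffman bracket via state sum. There are 2^9 = 512 states.
For each crossing: s=0 is the vertical smoothing, s=1 horizontal. Crossing k contributes A^(sign_k * (1 - 2*s_k)); loop factor d = -A^2 - A^-2.
Tabulate the states by total A-exponent and number of loops L (A-exp: L × count):
  A^9: L=4 ×1
  A^7: L=3 ×9
  A^5: L=2 ×29, L=4 ×7
  A^3: L=1 ×30, L=3 ×52, L=5 ×2
  A^1: L=2 ×83, L=4 ×43
  A^-1: L=1 ×11, L=3 ×93, L=5 ×22
  A^-3: L=2 ×19, L=4 ×58, L=6 ×7
  A^-5: L=3 ×15, L=5 ×20, L=7 ×1
  A^-7: L=4 ×6, L=6 ×3
  A^-9: L=5 ×1
Each group contributes A^e * Σ count * d^(L-1):
Powers of d = -A^2 - A^-2: d^2 = A^4 + 2 + A^-4; d^3 = -A^6 - 3*A^2 - 3*A^-2 - A^-6; d^4 = A^8 + 4*A^4 + 6 + 4*A^-4 + A^-8; d^5 = -A^10 - 5*A^6 - 10*A^2 - 10*A^-2 - 5*A^-6 - A^-10; d^6 = A^12 + 6*A^8 + 15*A^4 + 20 + 15*A^-4 + 6*A^-8 + A^-12.
  A^9 * (d^3) = -A^15 - 3*A^11 - 3*A^7 - A^3
  A^7 * (9*d^2) = 9*A^11 + 18*A^7 + 9*A^3
  A^5 * (29*d + 7*d^3) = -7*A^11 - 50*A^7 - 50*A^3 - 7*A^-1
  A^3 * (30 + 52*d^2 + 2*d^4) = 2*A^11 + 60*A^7 + 146*A^3 + 60*A^-1 + 2*A^-5
  A^1 * (83*d + 43*d^3) = -43*A^7 - 212*A^3 - 212*A^-1 - 43*A^-5
  A^-1 * (11 + 93*d^2 + 22*d^4) = 22*A^7 + 181*A^3 + 329*A^-1 + 181*A^-5 + 22*A^-9
  A^-3 * (19*d + 58*d^3 + 7*d^5) = -7*A^7 - 93*A^3 - 263*A^-1 - 263*A^-5 - 93*A^-9 - 7*A^-13
  A^-5 * (15*d^2 + 20*d^4 + d^6) = A^7 + 26*A^3 + 110*A^-1 + 170*A^-5 + 110*A^-9 + 26*A^-13 + A^-17
  A^-7 * (6*d^3 + 3*d^5) = -3*A^3 - 21*A^-1 - 48*A^-5 - 48*A^-9 - 21*A^-13 - 3*A^-17
  A^-9 * (d^4) = A^-1 + 4*A^-5 + 6*A^-9 + 4*A^-13 + A^-17
Summing the groups: <K> = -A^15 + A^11 - 2*A^7 + 3*A^3 - 3*A^-1 + 3*A^-5 - 3*A^-9 + 2*A^-13 - A^-17
Normalise by the writhe: (-A^3)^(-w) = (-A^3)^(-1) = -A^-3, so f(A) = -A^-3 * <K> = A^12 - A^8 + 2*A^4 - 3 + 3*A^-4 - 3*A^-8 + 3*A^-12 - 2*A^-16 + A^-20.
Substitute A = t^(-1/4), i.e. A^e → t^(-e/4): V(t) = t^5 - 2*t^4 + 3*t^3 - 3*t^2 + 3*t - 3 + 2*t^-1 - t^-2 + t^-3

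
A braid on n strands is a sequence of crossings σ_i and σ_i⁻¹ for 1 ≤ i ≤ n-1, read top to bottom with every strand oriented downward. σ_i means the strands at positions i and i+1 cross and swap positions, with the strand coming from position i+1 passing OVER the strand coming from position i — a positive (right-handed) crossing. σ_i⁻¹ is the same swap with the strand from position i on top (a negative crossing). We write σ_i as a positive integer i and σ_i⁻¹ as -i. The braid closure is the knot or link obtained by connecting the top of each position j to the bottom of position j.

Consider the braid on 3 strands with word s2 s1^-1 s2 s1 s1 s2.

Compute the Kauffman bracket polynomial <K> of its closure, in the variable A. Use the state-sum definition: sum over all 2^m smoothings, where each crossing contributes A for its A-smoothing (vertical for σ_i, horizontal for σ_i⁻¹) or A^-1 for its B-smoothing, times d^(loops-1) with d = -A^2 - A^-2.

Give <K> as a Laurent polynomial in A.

A^8 - A^4 + 2 - A^-4 + A^-8 - A^-12

Derivation:
Braid: s2 s1^-1 s2 s1 s1 s2 on 3 strands, 6 crossings.
Writhe w = (#positive) - (#negative) = 5 - 1 = 4.
Enumerate smoothing states for the bracket polynomial. There are 2^6 = 64 states.
For each crossing: s=0 is the vertical smoothing, s=1 horizontal. Crossing k contributes A^(sign_k * (1 - 2*s_k)); loop factor d = -A^2 - A^-2.
Tabulate the states by total A-exponent and number of loops L (A-exp: L × count):
  A^6: L=2 ×1
  A^4: L=1 ×3, L=3 ×3
  A^2: L=2 ×14, L=4 ×1
  A^0: L=1 ×10, L=3 ×10
  A^-2: L=2 ×13, L=4 ×2
  A^-4: L=3 ×6
  A^-6: L=4 ×1
Each group contributes A^e * Σ count * d^(L-1):
Powers of d = -A^2 - A^-2: d^2 = A^4 + 2 + A^-4; d^3 = -A^6 - 3*A^2 - 3*A^-2 - A^-6.
  A^6 * (d) = -A^8 - A^4
  A^4 * (3 + 3*d^2) = 3*A^8 + 9*A^4 + 3
  A^2 * (14*d + d^3) = -A^8 - 17*A^4 - 17 - A^-4
  A^0 * (10 + 10*d^2) = 10*A^4 + 30 + 10*A^-4
  A^-2 * (13*d + 2*d^3) = -2*A^4 - 19 - 19*A^-4 - 2*A^-8
  A^-4 * (6*d^2) = 6 + 12*A^-4 + 6*A^-8
  A^-6 * (d^3) = -1 - 3*A^-4 - 3*A^-8 - A^-12
Summing the groups: <K> = A^8 - A^4 + 2 - A^-4 + A^-8 - A^-12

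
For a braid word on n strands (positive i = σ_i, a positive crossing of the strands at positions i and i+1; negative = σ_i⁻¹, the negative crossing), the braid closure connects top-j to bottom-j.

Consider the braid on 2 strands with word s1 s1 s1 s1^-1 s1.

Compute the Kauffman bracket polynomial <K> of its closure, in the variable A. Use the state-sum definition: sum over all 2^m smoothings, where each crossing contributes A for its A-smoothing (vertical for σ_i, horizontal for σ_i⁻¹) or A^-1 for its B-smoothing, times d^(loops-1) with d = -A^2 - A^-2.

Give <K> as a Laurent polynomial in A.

-A^5 - A^-3 + A^-7

Derivation:
First cancel adjacent σ_i σ_i⁻¹ pairs (Reidemeister II — same braid, same closure): s1 s1 s1 s1^-1 s1 → s1 s1 s1.
Braid: s1 s1 s1 on 2 strands, 3 crossings.
Writhe w = (#positive) - (#negative) = 3 - 0 = 3.
Enumerate smoothing states for the bracket polynomial. There are 2^3 = 8 states.
Smooth each crossing (0=||, 1=⌣⌢); contribution A^(Σ sign_k(1-2s_k)) * d^(L-1).
  state 000: A-exp=+3, loops=2, term = A^3 * d^1
  state 001: A-exp=+1, loops=1, term = A^1 * d^0
  state 010: A-exp=+1, loops=1, term = A^1 * d^0
  state 011: A-exp=-1, loops=2, term = A^-1 * d^1
  state 100: A-exp=+1, loops=1, term = A^1 * d^0
  state 101: A-exp=-1, loops=2, term = A^-1 * d^1
  state 110: A-exp=-1, loops=2, term = A^-1 * d^1
  state 111: A-exp=-3, loops=3, term = A^-3 * d^2
Collect the terms by A-exponent (count of states per loop number):
Powers of d = -A^2 - A^-2: d^2 = A^4 + 2 + A^-4.
  A^3 * (d) = -A^5 - A
  A^1 * (3) = 3*A
  A^-1 * (3*d) = -3*A - 3*A^-3
  A^-3 * (d^2) = A + 2*A^-3 + A^-7
Summing the groups: <K> = -A^5 - A^-3 + A^-7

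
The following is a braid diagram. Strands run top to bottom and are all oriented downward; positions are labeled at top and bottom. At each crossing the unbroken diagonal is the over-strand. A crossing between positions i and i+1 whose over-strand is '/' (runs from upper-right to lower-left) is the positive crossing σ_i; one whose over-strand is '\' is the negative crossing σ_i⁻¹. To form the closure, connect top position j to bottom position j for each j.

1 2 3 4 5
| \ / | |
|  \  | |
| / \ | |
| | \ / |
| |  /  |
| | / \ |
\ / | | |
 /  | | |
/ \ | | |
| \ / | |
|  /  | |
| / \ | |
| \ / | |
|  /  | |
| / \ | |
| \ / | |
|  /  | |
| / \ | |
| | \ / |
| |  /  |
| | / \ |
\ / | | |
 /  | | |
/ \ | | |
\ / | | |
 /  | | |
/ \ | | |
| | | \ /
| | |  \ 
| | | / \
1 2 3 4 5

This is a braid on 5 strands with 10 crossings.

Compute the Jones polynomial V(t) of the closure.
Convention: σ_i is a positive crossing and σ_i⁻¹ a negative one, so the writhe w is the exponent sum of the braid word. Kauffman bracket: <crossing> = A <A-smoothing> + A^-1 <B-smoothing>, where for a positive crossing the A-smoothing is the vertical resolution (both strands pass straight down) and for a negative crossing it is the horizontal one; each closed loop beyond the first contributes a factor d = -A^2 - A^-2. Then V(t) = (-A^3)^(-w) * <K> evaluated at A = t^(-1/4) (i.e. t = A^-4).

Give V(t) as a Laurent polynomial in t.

Reading the diagram top to bottom ('/'-over between positions i,i+1 = s_i, '\'-over = s_i^-1): braid word = s2^-1 s3 s1 s2 s2 s2 s3 s1 s1 s4^-1.
The presented braid s2^-1 s3 s1 s2 s2 s2 s3 s1 s1 s4^-1 on 5 strands reduces by inverse Markov moves (closure unchanged at each step):
  Destabilize: the word has the form β·s4^-1 where s4^-1 occurs only as the final letter (β ∈ B_4); drop it and the last strand → 4 strands.
Reduced to β = s2^-1 s3 s1 s2 s2 s2 s3 s1 s1 on 4 strands, 9 crossings.
Compute on β:
Braid: s2^-1 s3 s1 s2 s2 s2 s3 s1 s1 on 4 strands, 9 crossings.
Writhe w = (#positive) - (#negative) = 8 - 1 = 7.
Computing the Kauffman bracket via state sum. There are 2^9 = 512 states.
For each crossing: s=0 is the vertical smoothing, s=1 horizontal. Crossing k contributes A^(sign_k * (1 - 2*s_k)); loop factor d = -A^2 - A^-2.
Tabulate the states by total A-exponent and number of loops L (A-exp: L × count):
  A^9: L=3 ×1
  A^7: L=2 ×5, L=4 ×4
  A^5: L=1 ×6, L=3 ×27, L=5 ×3
  A^3: L=2 ×57, L=4 ×26, L=6 ×1
  A^1: L=1 ×39, L=3 ×77, L=5 ×10
  A^-1: L=2 ×81, L=4 ×44, L=6 ×1
  A^-3: L=3 ×73, L=5 ×11
  A^-5: L=4 ×35, L=6 ×1
  A^-7: L=5 ×9
  A^-9: L=6 ×1
Each group contributes A^e * Σ count * d^(L-1):
Powers of d = -A^2 - A^-2: d^2 = A^4 + 2 + A^-4; d^3 = -A^6 - 3*A^2 - 3*A^-2 - A^-6; d^4 = A^8 + 4*A^4 + 6 + 4*A^-4 + A^-8; d^5 = -A^10 - 5*A^6 - 10*A^2 - 10*A^-2 - 5*A^-6 - A^-10.
  A^9 * (d^2) = A^13 + 2*A^9 + A^5
  A^7 * (5*d + 4*d^3) = -4*A^13 - 17*A^9 - 17*A^5 - 4*A
  A^5 * (6 + 27*d^2 + 3*d^4) = 3*A^13 + 39*A^9 + 78*A^5 + 39*A + 3*A^-3
  A^3 * (57*d + 26*d^3 + d^5) = -A^13 - 31*A^9 - 145*A^5 - 145*A - 31*A^-3 - A^-7
  A^1 * (39 + 77*d^2 + 10*d^4) = 10*A^9 + 117*A^5 + 253*A + 117*A^-3 + 10*A^-7
  A^-1 * (81*d + 44*d^3 + d^5) = -A^9 - 49*A^5 - 223*A - 223*A^-3 - 49*A^-7 - A^-11
  A^-3 * (73*d^2 + 11*d^4) = 11*A^5 + 117*A + 212*A^-3 + 117*A^-7 + 11*A^-11
  A^-5 * (35*d^3 + d^5) = -A^5 - 40*A - 115*A^-3 - 115*A^-7 - 40*A^-11 - A^-15
  A^-7 * (9*d^4) = 9*A + 36*A^-3 + 54*A^-7 + 36*A^-11 + 9*A^-15
  A^-9 * (d^5) = -A - 5*A^-3 - 10*A^-7 - 10*A^-11 - 5*A^-15 - A^-19
Summing the groups: <K> = -A^13 + 2*A^9 - 5*A^5 + 5*A - 6*A^-3 + 6*A^-7 - 4*A^-11 + 3*A^-15 - A^-19
Normalise by the writhe: (-A^3)^(-w) = (-A^3)^(-7) = -A^-21, so f(A) = -A^-21 * <K> = A^-8 - 2*A^-12 + 5*A^-16 - 5*A^-20 + 6*A^-24 - 6*A^-28 + 4*A^-32 - 3*A^-36 + A^-40.
Substitute A = t^(-1/4), i.e. A^e → t^(-e/4): V(t) = t^10 - 3*t^9 + 4*t^8 - 6*t^7 + 6*t^6 - 5*t^5 + 5*t^4 - 2*t^3 + t^2

Answer: t^10 - 3*t^9 + 4*t^8 - 6*t^7 + 6*t^6 - 5*t^5 + 5*t^4 - 2*t^3 + t^2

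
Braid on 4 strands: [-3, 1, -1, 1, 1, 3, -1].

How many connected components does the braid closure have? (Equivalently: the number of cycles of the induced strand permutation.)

3

Derivation:
Track the strand permutation on 4 strands, starting from identity.
  step 1: s3^-1 swaps positions 3,4 -> [1 2 4 3]
  step 2: s1 swaps positions 1,2 -> [2 1 4 3]
  step 3: s1^-1 swaps positions 1,2 -> [1 2 4 3]
  step 4: s1 swaps positions 1,2 -> [2 1 4 3]
  step 5: s1 swaps positions 1,2 -> [1 2 4 3]
  step 6: s3 swaps positions 3,4 -> [1 2 3 4]
  step 7: s1^-1 swaps positions 1,2 -> [2 1 3 4]
Final permutation (position -> original strand): [2 1 3 4]
Closure components = cycle count of this permutation = 3.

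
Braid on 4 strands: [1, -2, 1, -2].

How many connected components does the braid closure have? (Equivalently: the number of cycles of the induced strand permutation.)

Track the strand permutation on 4 strands, starting from identity.
  step 1: s1 swaps positions 1,2 -> [2 1 3 4]
  step 2: s2^-1 swaps positions 2,3 -> [2 3 1 4]
  step 3: s1 swaps positions 1,2 -> [3 2 1 4]
  step 4: s2^-1 swaps positions 2,3 -> [3 1 2 4]
Final permutation (position -> original strand): [3 1 2 4]
Closure components = cycle count of this permutation = 2.

Answer: 2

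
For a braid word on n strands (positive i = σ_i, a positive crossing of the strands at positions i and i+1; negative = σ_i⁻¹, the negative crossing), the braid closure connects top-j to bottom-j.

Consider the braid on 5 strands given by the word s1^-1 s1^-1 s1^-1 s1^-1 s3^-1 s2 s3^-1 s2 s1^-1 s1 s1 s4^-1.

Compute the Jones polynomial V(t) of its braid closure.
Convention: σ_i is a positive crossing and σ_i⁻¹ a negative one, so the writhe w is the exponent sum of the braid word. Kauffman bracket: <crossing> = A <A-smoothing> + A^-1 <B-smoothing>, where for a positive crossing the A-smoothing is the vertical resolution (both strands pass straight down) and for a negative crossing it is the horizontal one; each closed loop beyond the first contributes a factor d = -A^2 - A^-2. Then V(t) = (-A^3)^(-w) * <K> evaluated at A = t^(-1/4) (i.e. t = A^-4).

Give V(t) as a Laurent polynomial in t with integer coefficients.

The presented braid s1^-1 s1^-1 s1^-1 s1^-1 s3^-1 s2 s3^-1 s2 s1^-1 s1 s1 s4^-1 on 5 strands reduces by inverse Markov moves (closure unchanged at each step):
  Destabilize: the word has the form β·s4^-1 where s4^-1 occurs only as the final letter (β ∈ B_4); drop it and the last strand → 4 strands.
  Deconjugate: the word is γ·β·γ⁻¹ with γ = s1^-1 s1^-1 (prefix) and γ⁻¹ = s1 s1 (suffix); strip both.
Reduced to β = s1^-1 s1^-1 s3^-1 s2 s3^-1 s2 s1^-1 on 4 strands, 7 crossings.
Compute on β:
Braid: s1^-1 s1^-1 s3^-1 s2 s3^-1 s2 s1^-1 on 4 strands, 7 crossings.
Writhe w = (#positive) - (#negative) = 2 - 5 = -3.
Computing the Kauffman bracket via state sum. There are 2^7 = 128 states.
Smooth each crossing (0=||, 1=⌣⌢); contribution A^(Σ sign_k(1-2s_k)) * d^(L-1).
Tabulate the states by total A-exponent and number of loops L (A-exp: L × count):
  A^7: L=5 ×1
  A^5: L=4 ×7
  A^3: L=3 ×20, L=5 ×1
  A^1: L=2 ×27, L=4 ×8
  A^-1: L=1 ×15, L=3 ×19, L=5 ×1
  A^-3: L=2 ×17, L=4 ×4
  A^-5: L=3 ×7
  A^-7: L=4 ×1
Each group contributes A^e * Σ count * d^(L-1):
Powers of d = -A^2 - A^-2: d^2 = A^4 + 2 + A^-4; d^3 = -A^6 - 3*A^2 - 3*A^-2 - A^-6; d^4 = A^8 + 4*A^4 + 6 + 4*A^-4 + A^-8.
  A^7 * (d^4) = A^15 + 4*A^11 + 6*A^7 + 4*A^3 + A^-1
  A^5 * (7*d^3) = -7*A^11 - 21*A^7 - 21*A^3 - 7*A^-1
  A^3 * (20*d^2 + d^4) = A^11 + 24*A^7 + 46*A^3 + 24*A^-1 + A^-5
  A^1 * (27*d + 8*d^3) = -8*A^7 - 51*A^3 - 51*A^-1 - 8*A^-5
  A^-1 * (15 + 19*d^2 + d^4) = A^7 + 23*A^3 + 59*A^-1 + 23*A^-5 + A^-9
  A^-3 * (17*d + 4*d^3) = -4*A^3 - 29*A^-1 - 29*A^-5 - 4*A^-9
  A^-5 * (7*d^2) = 7*A^-1 + 14*A^-5 + 7*A^-9
  A^-7 * (d^3) = -A^-1 - 3*A^-5 - 3*A^-9 - A^-13
Summing the groups: <K> = A^15 - 2*A^11 + 2*A^7 - 3*A^3 + 3*A^-1 - 2*A^-5 + A^-9 - A^-13
Normalise by the writhe: (-A^3)^(-w) = (-A^3)^(3) = -A^9, so f(A) = -A^9 * <K> = -A^24 + 2*A^20 - 2*A^16 + 3*A^12 - 3*A^8 + 2*A^4 - 1 + A^-4.
Substitute A = t^(-1/4), i.e. A^e → t^(-e/4): V(t) = t - 1 + 2*t^-1 - 3*t^-2 + 3*t^-3 - 2*t^-4 + 2*t^-5 - t^-6

Answer: t - 1 + 2*t^-1 - 3*t^-2 + 3*t^-3 - 2*t^-4 + 2*t^-5 - t^-6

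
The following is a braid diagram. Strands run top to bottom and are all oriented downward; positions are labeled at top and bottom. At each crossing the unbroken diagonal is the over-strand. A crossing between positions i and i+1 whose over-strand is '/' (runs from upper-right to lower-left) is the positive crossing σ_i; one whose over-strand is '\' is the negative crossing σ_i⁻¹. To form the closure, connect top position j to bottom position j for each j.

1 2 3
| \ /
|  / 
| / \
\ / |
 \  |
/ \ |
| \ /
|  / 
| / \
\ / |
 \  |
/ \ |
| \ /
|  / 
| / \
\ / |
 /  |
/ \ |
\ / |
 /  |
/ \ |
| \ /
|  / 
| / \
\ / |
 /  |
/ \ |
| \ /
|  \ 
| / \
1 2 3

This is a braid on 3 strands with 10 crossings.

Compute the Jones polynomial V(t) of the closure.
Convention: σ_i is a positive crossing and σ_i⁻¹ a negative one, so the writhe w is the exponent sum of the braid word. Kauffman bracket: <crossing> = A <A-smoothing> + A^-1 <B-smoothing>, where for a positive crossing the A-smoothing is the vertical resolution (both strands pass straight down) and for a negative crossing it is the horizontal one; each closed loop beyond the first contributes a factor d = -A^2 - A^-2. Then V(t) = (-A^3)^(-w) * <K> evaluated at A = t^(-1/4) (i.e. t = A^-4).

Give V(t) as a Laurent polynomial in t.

Reading the diagram top to bottom ('/'-over between positions i,i+1 = s_i, '\'-over = s_i^-1): braid word = s2 s1^-1 s2 s1^-1 s2 s1 s1 s2 s1 s2^-1.
The presented braid s2 s1^-1 s2 s1^-1 s2 s1 s1 s2 s1 s2^-1 on 3 strands reduces by inverse Markov moves (closure unchanged at each step):
  Deconjugate: the word is γ·β·γ⁻¹ with γ = s2 s1^-1 (prefix) and γ⁻¹ = s1 s2^-1 (suffix); strip both.
Reduced to β = s2 s1^-1 s2 s1 s1 s2 on 3 strands, 6 crossings.
Compute on β:
Braid: s2 s1^-1 s2 s1 s1 s2 on 3 strands, 6 crossings.
Writhe w = (#positive) - (#negative) = 5 - 1 = 4.
Computing the Kauffman bracket via state sum. There are 2^6 = 64 states.
Smooth each crossing (0=||, 1=⌣⌢); contribution A^(Σ sign_k(1-2s_k)) * d^(L-1).
Tabulate the states by total A-exponent and number of loops L (A-exp: L × count):
  A^6: L=2 ×1
  A^4: L=1 ×3, L=3 ×3
  A^2: L=2 ×14, L=4 ×1
  A^0: L=1 ×10, L=3 ×10
  A^-2: L=2 ×13, L=4 ×2
  A^-4: L=3 ×6
  A^-6: L=4 ×1
Each group contributes A^e * Σ count * d^(L-1):
Powers of d = -A^2 - A^-2: d^2 = A^4 + 2 + A^-4; d^3 = -A^6 - 3*A^2 - 3*A^-2 - A^-6.
  A^6 * (d) = -A^8 - A^4
  A^4 * (3 + 3*d^2) = 3*A^8 + 9*A^4 + 3
  A^2 * (14*d + d^3) = -A^8 - 17*A^4 - 17 - A^-4
  A^0 * (10 + 10*d^2) = 10*A^4 + 30 + 10*A^-4
  A^-2 * (13*d + 2*d^3) = -2*A^4 - 19 - 19*A^-4 - 2*A^-8
  A^-4 * (6*d^2) = 6 + 12*A^-4 + 6*A^-8
  A^-6 * (d^3) = -1 - 3*A^-4 - 3*A^-8 - A^-12
Summing the groups: <K> = A^8 - A^4 + 2 - A^-4 + A^-8 - A^-12
Normalise by the writhe: (-A^3)^(-w) = (-A^3)^(-4) = A^-12, so f(A) = A^-12 * <K> = A^-4 - A^-8 + 2*A^-12 - A^-16 + A^-20 - A^-24.
Substitute A = t^(-1/4), i.e. A^e → t^(-e/4): V(t) = -t^6 + t^5 - t^4 + 2*t^3 - t^2 + t

Answer: -t^6 + t^5 - t^4 + 2*t^3 - t^2 + t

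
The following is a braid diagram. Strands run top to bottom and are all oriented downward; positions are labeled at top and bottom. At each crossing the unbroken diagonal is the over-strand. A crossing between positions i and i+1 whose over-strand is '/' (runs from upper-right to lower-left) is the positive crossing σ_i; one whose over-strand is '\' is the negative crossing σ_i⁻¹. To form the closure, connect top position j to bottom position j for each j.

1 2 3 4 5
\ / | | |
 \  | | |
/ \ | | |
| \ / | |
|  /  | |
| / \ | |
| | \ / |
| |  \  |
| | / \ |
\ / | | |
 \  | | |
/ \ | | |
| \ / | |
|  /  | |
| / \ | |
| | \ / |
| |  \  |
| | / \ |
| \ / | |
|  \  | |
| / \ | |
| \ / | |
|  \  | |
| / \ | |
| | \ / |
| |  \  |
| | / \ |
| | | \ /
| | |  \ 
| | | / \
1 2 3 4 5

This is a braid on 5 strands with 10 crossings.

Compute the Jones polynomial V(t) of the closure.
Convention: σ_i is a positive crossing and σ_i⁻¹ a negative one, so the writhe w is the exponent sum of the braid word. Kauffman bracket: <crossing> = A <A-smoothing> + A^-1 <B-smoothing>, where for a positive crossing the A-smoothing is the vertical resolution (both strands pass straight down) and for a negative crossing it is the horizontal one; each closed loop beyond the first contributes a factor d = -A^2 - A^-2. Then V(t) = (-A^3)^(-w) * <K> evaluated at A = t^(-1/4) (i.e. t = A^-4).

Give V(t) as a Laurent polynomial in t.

2*t^-1 - 3*t^-2 + 4*t^-3 - 4*t^-4 + 4*t^-5 - 3*t^-6 + 2*t^-7 - t^-8

Derivation:
Reading the diagram top to bottom ('/'-over between positions i,i+1 = s_i, '\'-over = s_i^-1): braid word = s1^-1 s2 s3^-1 s1^-1 s2 s3^-1 s2^-1 s2^-1 s3^-1 s4^-1.
The presented braid s1^-1 s2 s3^-1 s1^-1 s2 s3^-1 s2^-1 s2^-1 s3^-1 s4^-1 on 5 strands reduces by inverse Markov moves (closure unchanged at each step):
  Destabilize: the word has the form β·s4^-1 where s4^-1 occurs only as the final letter (β ∈ B_4); drop it and the last strand → 4 strands.
Reduced to β = s1^-1 s2 s3^-1 s1^-1 s2 s3^-1 s2^-1 s2^-1 s3^-1 on 4 strands, 9 crossings.
Compute on β:
Braid: s1^-1 s2 s3^-1 s1^-1 s2 s3^-1 s2^-1 s2^-1 s3^-1 on 4 strands, 9 crossings.
Writhe w = (#positive) - (#negative) = 2 - 7 = -5.
Computing the Kauffman bracket via state sum. There are 2^9 = 512 states.
Smooth each crossing (0=||, 1=⌣⌢); contribution A^(Σ sign_k(1-2s_k)) * d^(L-1).
Tabulate the states by total A-exponent and number of loops L (A-exp: L × count):
  A^9: L=5 ×1
  A^7: L=4 ×9
  A^5: L=3 ×33, L=5 ×3
  A^3: L=2 ×59, L=4 ×25
  A^1: L=1 ×42, L=3 ×80, L=5 ×4
  A^-1: L=2 ×93, L=4 ×33
  A^-3: L=1 ×19, L=3 ×58, L=5 ×7
  A^-5: L=2 ×19, L=4 ×16, L=6 ×1
  A^-7: L=3 ×7, L=5 ×2
  A^-9: L=4 ×1
Each group contributes A^e * Σ count * d^(L-1):
Powers of d = -A^2 - A^-2: d^2 = A^4 + 2 + A^-4; d^3 = -A^6 - 3*A^2 - 3*A^-2 - A^-6; d^4 = A^8 + 4*A^4 + 6 + 4*A^-4 + A^-8; d^5 = -A^10 - 5*A^6 - 10*A^2 - 10*A^-2 - 5*A^-6 - A^-10.
  A^9 * (d^4) = A^17 + 4*A^13 + 6*A^9 + 4*A^5 + A
  A^7 * (9*d^3) = -9*A^13 - 27*A^9 - 27*A^5 - 9*A
  A^5 * (33*d^2 + 3*d^4) = 3*A^13 + 45*A^9 + 84*A^5 + 45*A + 3*A^-3
  A^3 * (59*d + 25*d^3) = -25*A^9 - 134*A^5 - 134*A - 25*A^-3
  A^1 * (42 + 80*d^2 + 4*d^4) = 4*A^9 + 96*A^5 + 226*A + 96*A^-3 + 4*A^-7
  A^-1 * (93*d + 33*d^3) = -33*A^5 - 192*A - 192*A^-3 - 33*A^-7
  A^-3 * (19 + 58*d^2 + 7*d^4) = 7*A^5 + 86*A + 177*A^-3 + 86*A^-7 + 7*A^-11
  A^-5 * (19*d + 16*d^3 + d^5) = -A^5 - 21*A - 77*A^-3 - 77*A^-7 - 21*A^-11 - A^-15
  A^-7 * (7*d^2 + 2*d^4) = 2*A + 15*A^-3 + 26*A^-7 + 15*A^-11 + 2*A^-15
  A^-9 * (d^3) = -A^-3 - 3*A^-7 - 3*A^-11 - A^-15
Summing the groups: <K> = A^17 - 2*A^13 + 3*A^9 - 4*A^5 + 4*A - 4*A^-3 + 3*A^-7 - 2*A^-11
Normalise by the writhe: (-A^3)^(-w) = (-A^3)^(5) = -A^15, so f(A) = -A^15 * <K> = -A^32 + 2*A^28 - 3*A^24 + 4*A^20 - 4*A^16 + 4*A^12 - 3*A^8 + 2*A^4.
Substitute A = t^(-1/4), i.e. A^e → t^(-e/4): V(t) = 2*t^-1 - 3*t^-2 + 4*t^-3 - 4*t^-4 + 4*t^-5 - 3*t^-6 + 2*t^-7 - t^-8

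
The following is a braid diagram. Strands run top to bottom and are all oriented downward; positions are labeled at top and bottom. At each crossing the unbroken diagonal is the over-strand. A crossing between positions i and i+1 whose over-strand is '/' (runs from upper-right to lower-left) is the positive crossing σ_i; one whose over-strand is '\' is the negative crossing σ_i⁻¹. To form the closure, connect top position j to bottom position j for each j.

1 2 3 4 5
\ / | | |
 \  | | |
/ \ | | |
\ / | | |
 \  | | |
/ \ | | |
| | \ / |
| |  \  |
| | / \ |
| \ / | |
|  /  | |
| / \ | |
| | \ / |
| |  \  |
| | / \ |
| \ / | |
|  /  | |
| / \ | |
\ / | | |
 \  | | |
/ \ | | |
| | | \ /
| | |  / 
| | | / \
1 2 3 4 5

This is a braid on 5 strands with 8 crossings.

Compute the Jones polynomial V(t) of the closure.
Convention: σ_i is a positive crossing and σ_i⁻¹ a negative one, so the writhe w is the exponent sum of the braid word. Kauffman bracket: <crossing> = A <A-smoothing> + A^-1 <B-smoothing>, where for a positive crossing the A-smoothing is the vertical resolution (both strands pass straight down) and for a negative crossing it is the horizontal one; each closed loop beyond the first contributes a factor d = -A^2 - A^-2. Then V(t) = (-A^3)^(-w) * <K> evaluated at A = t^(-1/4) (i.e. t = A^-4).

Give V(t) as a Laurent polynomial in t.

Reading the diagram top to bottom ('/'-over between positions i,i+1 = s_i, '\'-over = s_i^-1): braid word = s1^-1 s1^-1 s3^-1 s2 s3^-1 s2 s1^-1 s4.
The presented braid s1^-1 s1^-1 s3^-1 s2 s3^-1 s2 s1^-1 s4 on 5 strands reduces by inverse Markov moves (closure unchanged at each step):
  Destabilize: the word has the form β·s4 where s4 occurs only as the final letter (β ∈ B_4); drop it and the last strand → 4 strands.
Reduced to β = s1^-1 s1^-1 s3^-1 s2 s3^-1 s2 s1^-1 on 4 strands, 7 crossings.
Compute on β:
Braid: s1^-1 s1^-1 s3^-1 s2 s3^-1 s2 s1^-1 on 4 strands, 7 crossings.
Writhe w = (#positive) - (#negative) = 2 - 5 = -3.
State-sum expansion of <K>. There are 2^7 = 128 states.
Each crossing splits two ways (0=vertical, 1=horizontal). The state's weight is A^(#A-smoothings - #B-smoothings) * d^(loops - 1).
Tabulate the states by total A-exponent and number of loops L (A-exp: L × count):
  A^7: L=5 ×1
  A^5: L=4 ×7
  A^3: L=3 ×20, L=5 ×1
  A^1: L=2 ×27, L=4 ×8
  A^-1: L=1 ×15, L=3 ×19, L=5 ×1
  A^-3: L=2 ×17, L=4 ×4
  A^-5: L=3 ×7
  A^-7: L=4 ×1
Each group contributes A^e * Σ count * d^(L-1):
Powers of d = -A^2 - A^-2: d^2 = A^4 + 2 + A^-4; d^3 = -A^6 - 3*A^2 - 3*A^-2 - A^-6; d^4 = A^8 + 4*A^4 + 6 + 4*A^-4 + A^-8.
  A^7 * (d^4) = A^15 + 4*A^11 + 6*A^7 + 4*A^3 + A^-1
  A^5 * (7*d^3) = -7*A^11 - 21*A^7 - 21*A^3 - 7*A^-1
  A^3 * (20*d^2 + d^4) = A^11 + 24*A^7 + 46*A^3 + 24*A^-1 + A^-5
  A^1 * (27*d + 8*d^3) = -8*A^7 - 51*A^3 - 51*A^-1 - 8*A^-5
  A^-1 * (15 + 19*d^2 + d^4) = A^7 + 23*A^3 + 59*A^-1 + 23*A^-5 + A^-9
  A^-3 * (17*d + 4*d^3) = -4*A^3 - 29*A^-1 - 29*A^-5 - 4*A^-9
  A^-5 * (7*d^2) = 7*A^-1 + 14*A^-5 + 7*A^-9
  A^-7 * (d^3) = -A^-1 - 3*A^-5 - 3*A^-9 - A^-13
Summing the groups: <K> = A^15 - 2*A^11 + 2*A^7 - 3*A^3 + 3*A^-1 - 2*A^-5 + A^-9 - A^-13
Normalise by the writhe: (-A^3)^(-w) = (-A^3)^(3) = -A^9, so f(A) = -A^9 * <K> = -A^24 + 2*A^20 - 2*A^16 + 3*A^12 - 3*A^8 + 2*A^4 - 1 + A^-4.
Substitute A = t^(-1/4), i.e. A^e → t^(-e/4): V(t) = t - 1 + 2*t^-1 - 3*t^-2 + 3*t^-3 - 2*t^-4 + 2*t^-5 - t^-6

Answer: t - 1 + 2*t^-1 - 3*t^-2 + 3*t^-3 - 2*t^-4 + 2*t^-5 - t^-6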